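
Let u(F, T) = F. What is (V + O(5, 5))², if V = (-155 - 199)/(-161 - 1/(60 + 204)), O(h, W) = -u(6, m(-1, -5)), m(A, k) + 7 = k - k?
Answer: 26106157476/1806675025 ≈ 14.450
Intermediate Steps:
m(A, k) = -7 (m(A, k) = -7 + (k - k) = -7 + 0 = -7)
O(h, W) = -6 (O(h, W) = -1*6 = -6)
V = 93456/42505 (V = -354/(-161 - 1/264) = -354/(-42505/264) = -354*(-264/42505) = 93456/42505 ≈ 2.1987)
(V + O(5, 5))² = (93456/42505 - 6)² = (-161574/42505)² = 26106157476/1806675025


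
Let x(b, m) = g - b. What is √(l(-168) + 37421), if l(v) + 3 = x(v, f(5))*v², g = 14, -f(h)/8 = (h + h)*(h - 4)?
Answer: √5174186 ≈ 2274.7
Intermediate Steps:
f(h) = -16*h*(-4 + h) (f(h) = -8*(h + h)*(h - 4) = -8*2*h*(-4 + h) = -16*h*(-4 + h))
x(b, m) = 14 - b
l(v) = -3 + v²*(14 - v) (l(v) = -3 + (14 - v)*v² = -3 + v²*(14 - v))
√(l(-168) + 37421) = √((-3 + (-168)²*(14 - 1*(-168))) + 37421) = √((-3 + 28224*(14 + 168)) + 37421) = √((-3 + 28224*182) + 37421) = √((-3 + 5136768) + 37421) = √(5136765 + 37421) = √5174186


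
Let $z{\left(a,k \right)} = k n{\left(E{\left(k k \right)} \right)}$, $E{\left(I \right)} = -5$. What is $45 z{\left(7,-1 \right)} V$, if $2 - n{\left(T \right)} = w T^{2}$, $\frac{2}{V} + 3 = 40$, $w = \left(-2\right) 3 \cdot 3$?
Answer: $- \frac{40680}{37} \approx -1099.5$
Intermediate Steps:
$w = -18$ ($w = \left(-6\right) 3 = -18$)
$V = \frac{2}{37}$ ($V = \frac{2}{-3 + 40} = \frac{2}{37} \approx 0.054054$)
$n{\left(T \right)} = 2 + 18 T^{2}$ ($n{\left(T \right)} = 2 - - 18 T^{2} = 2 + 18 T^{2}$)
$z{\left(a,k \right)} = 452 k$ ($z{\left(a,k \right)} = k \left(2 + 18 \left(-5\right)^{2}\right) = k \left(2 + 18 \cdot 25\right) = k \left(2 + 450\right) = k 452 = 452 k$)
$45 z{\left(7,-1 \right)} V = 45 \cdot 452 \left(-1\right) \frac{2}{37} = 45 \left(-452\right) \frac{2}{37} = \left(-20340\right) \frac{2}{37} = - \frac{40680}{37}$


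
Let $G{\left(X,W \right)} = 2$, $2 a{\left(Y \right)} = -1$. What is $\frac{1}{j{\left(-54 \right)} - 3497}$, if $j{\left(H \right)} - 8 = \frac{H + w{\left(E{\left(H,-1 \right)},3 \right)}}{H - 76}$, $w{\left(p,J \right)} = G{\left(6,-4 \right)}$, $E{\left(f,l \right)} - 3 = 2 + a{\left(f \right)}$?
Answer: $- \frac{5}{17443} \approx -0.00028665$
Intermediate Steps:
$a{\left(Y \right)} = - \frac{1}{2}$ ($a{\left(Y \right)} = \frac{1}{2} \left(-1\right) = - \frac{1}{2}$)
$E{\left(f,l \right)} = \frac{9}{2}$ ($E{\left(f,l \right)} = 3 + \left(2 - \frac{1}{2}\right) = 3 + \frac{3}{2} = \frac{9}{2}$)
$w{\left(p,J \right)} = 2$
$j{\left(H \right)} = 8 + \frac{2 + H}{-76 + H}$ ($j{\left(H \right)} = 8 + \frac{H + 2}{H - 76} = 8 + \frac{2 + H}{-76 + H}$)
$\frac{1}{j{\left(-54 \right)} - 3497} = \frac{1}{\frac{3 \left(-202 + 3 \left(-54\right)\right)}{-76 - 54} - 3497} = \frac{1}{\frac{3 \left(-202 - 162\right)}{-130} - 3497} = \frac{1}{3 \left(- \frac{1}{130}\right) \left(-364\right) - 3497} = \frac{1}{\frac{42}{5} - 3497} = \frac{1}{- \frac{17443}{5}} = - \frac{5}{17443}$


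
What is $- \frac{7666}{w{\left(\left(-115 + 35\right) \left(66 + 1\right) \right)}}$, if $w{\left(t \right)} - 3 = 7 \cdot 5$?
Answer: $- \frac{3833}{19} \approx -201.74$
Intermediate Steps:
$w{\left(t \right)} = 38$ ($w{\left(t \right)} = 3 + 7 \cdot 5 = 3 + 35 = 38$)
$- \frac{7666}{w{\left(\left(-115 + 35\right) \left(66 + 1\right) \right)}} = - \frac{7666}{38} = \left(-7666\right) \frac{1}{38} = - \frac{3833}{19}$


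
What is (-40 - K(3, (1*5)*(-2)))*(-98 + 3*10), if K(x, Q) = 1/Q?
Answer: 13566/5 ≈ 2713.2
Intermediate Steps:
(-40 - K(3, (1*5)*(-2)))*(-98 + 3*10) = (-40 - 1/((1*5)*(-2)))*(-98 + 3*10) = (-40 - 1/(5*(-2)))*(-98 + 30) = (-40 - 1/(-10))*(-68) = (-40 - 1*(-⅒))*(-68) = (-40 + ⅒)*(-68) = -399/10*(-68) = 13566/5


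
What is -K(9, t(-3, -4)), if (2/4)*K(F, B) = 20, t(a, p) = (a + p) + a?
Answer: -40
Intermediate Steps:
t(a, p) = p + 2*a
K(F, B) = 40 (K(F, B) = 2*20 = 40)
-K(9, t(-3, -4)) = -1*40 = -40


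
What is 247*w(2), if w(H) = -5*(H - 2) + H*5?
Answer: 2470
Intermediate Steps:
w(H) = 10 (w(H) = -5*(-2 + H) + 5*H = (10 - 5*H) + 5*H = 10)
247*w(2) = 247*10 = 2470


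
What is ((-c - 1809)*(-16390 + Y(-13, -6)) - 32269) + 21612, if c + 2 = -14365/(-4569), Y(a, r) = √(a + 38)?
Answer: 135464237147/4569 ≈ 2.9649e+7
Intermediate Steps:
Y(a, r) = √(38 + a)
c = 5227/4569 (c = -2 - 14365/(-4569) = -2 - 14365*(-1/4569) = -2 + 14365/4569 = 5227/4569 ≈ 1.1440)
((-c - 1809)*(-16390 + Y(-13, -6)) - 32269) + 21612 = ((-1*5227/4569 - 1809)*(-16390 + √(38 - 13)) - 32269) + 21612 = ((-5227/4569 - 1809)*(-16390 + √25) - 32269) + 21612 = (-8270548*(-16390 + 5)/4569 - 32269) + 21612 = (-8270548/4569*(-16385) - 32269) + 21612 = (135512928980/4569 - 32269) + 21612 = 135365491919/4569 + 21612 = 135464237147/4569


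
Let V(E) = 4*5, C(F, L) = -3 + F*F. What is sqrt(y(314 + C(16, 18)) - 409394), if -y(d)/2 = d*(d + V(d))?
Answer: 2*I*sqrt(268763) ≈ 1036.8*I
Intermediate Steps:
C(F, L) = -3 + F**2
V(E) = 20
y(d) = -2*d*(20 + d) (y(d) = -2*d*(d + 20) = -2*d*(20 + d))
sqrt(y(314 + C(16, 18)) - 409394) = sqrt(-2*(314 + (-3 + 16**2))*(20 + (314 + (-3 + 16**2))) - 409394) = sqrt(-2*(314 + (-3 + 256))*(20 + (314 + (-3 + 256))) - 409394) = sqrt(-2*(314 + 253)*(20 + (314 + 253)) - 409394) = sqrt(-2*567*(20 + 567) - 409394) = sqrt(-2*567*587 - 409394) = sqrt(-665658 - 409394) = sqrt(-1075052) = 2*I*sqrt(268763)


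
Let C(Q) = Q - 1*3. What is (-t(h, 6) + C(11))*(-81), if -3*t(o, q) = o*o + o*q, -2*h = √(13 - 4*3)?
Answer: -2295/4 ≈ -573.75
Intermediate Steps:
h = -½ (h = -√(13 - 4*3)/2 = -√(13 - 12)/2 = -√1/2 = -½*1 = -½ ≈ -0.50000)
t(o, q) = -o²/3 - o*q/3 (t(o, q) = -(o*o + o*q)/3 = -(o² + o*q)/3 = -o²/3 - o*q/3)
C(Q) = -3 + Q (C(Q) = Q - 3 = -3 + Q)
(-t(h, 6) + C(11))*(-81) = (-(-1)*(-1)*(-½ + 6)/(3*2) + (-3 + 11))*(-81) = (-(-1)*(-1)*11/(3*2*2) + 8)*(-81) = (-1*11/12 + 8)*(-81) = (-11/12 + 8)*(-81) = (85/12)*(-81) = -2295/4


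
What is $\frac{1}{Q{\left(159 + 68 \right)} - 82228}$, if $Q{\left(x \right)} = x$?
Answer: $- \frac{1}{82001} \approx -1.2195 \cdot 10^{-5}$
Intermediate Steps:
$\frac{1}{Q{\left(159 + 68 \right)} - 82228} = \frac{1}{\left(159 + 68\right) - 82228} = \frac{1}{227 - 82228} = \frac{1}{-82001} = - \frac{1}{82001}$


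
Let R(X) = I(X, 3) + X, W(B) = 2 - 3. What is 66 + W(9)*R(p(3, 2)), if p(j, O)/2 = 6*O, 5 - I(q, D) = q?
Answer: 61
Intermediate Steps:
I(q, D) = 5 - q
p(j, O) = 12*O (p(j, O) = 2*(6*O) = 12*O)
W(B) = -1
R(X) = 5 (R(X) = (5 - X) + X = 5)
66 + W(9)*R(p(3, 2)) = 66 - 1*5 = 66 - 5 = 61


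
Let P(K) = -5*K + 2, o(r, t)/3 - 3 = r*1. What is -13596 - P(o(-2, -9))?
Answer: -13583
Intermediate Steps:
o(r, t) = 9 + 3*r (o(r, t) = 9 + 3*(r*1) = 9 + 3*r)
P(K) = 2 - 5*K
-13596 - P(o(-2, -9)) = -13596 - (2 - 5*(9 + 3*(-2))) = -13596 - (2 - 5*(9 - 6)) = -13596 - (2 - 5*3) = -13596 - (2 - 15) = -13596 - 1*(-13) = -13596 + 13 = -13583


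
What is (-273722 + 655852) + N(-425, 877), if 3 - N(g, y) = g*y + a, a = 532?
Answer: 754326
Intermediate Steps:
N(g, y) = -529 - g*y (N(g, y) = 3 - (g*y + 532) = 3 - (532 + g*y) = 3 + (-532 - g*y) = -529 - g*y)
(-273722 + 655852) + N(-425, 877) = (-273722 + 655852) + (-529 - 1*(-425)*877) = 382130 + (-529 + 372725) = 382130 + 372196 = 754326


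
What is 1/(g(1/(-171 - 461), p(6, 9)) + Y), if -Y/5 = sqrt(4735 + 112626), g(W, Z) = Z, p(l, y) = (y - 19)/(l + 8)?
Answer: 7/28753440 - 49*sqrt(117361)/28753440 ≈ -0.00058356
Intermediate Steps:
p(l, y) = (-19 + y)/(8 + l)
Y = -5*sqrt(117361) (Y = -5*sqrt(4735 + 112626) = -5*sqrt(117361) ≈ -1712.9)
1/(g(1/(-171 - 461), p(6, 9)) + Y) = 1/((-19 + 9)/(8 + 6) - 5*sqrt(117361)) = 1/(-10/14 - 5*sqrt(117361)) = 1/((1/14)*(-10) - 5*sqrt(117361)) = 1/(-5/7 - 5*sqrt(117361))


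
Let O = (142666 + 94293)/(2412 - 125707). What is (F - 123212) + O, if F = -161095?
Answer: -35053868524/123295 ≈ -2.8431e+5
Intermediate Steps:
O = -236959/123295 (O = 236959/(-123295) = 236959*(-1/123295) = -236959/123295 ≈ -1.9219)
(F - 123212) + O = (-161095 - 123212) - 236959/123295 = -284307 - 236959/123295 = -35053868524/123295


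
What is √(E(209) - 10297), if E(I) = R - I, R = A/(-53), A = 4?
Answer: I*√29511566/53 ≈ 102.5*I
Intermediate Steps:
R = -4/53 (R = 4/(-53) = 4*(-1/53) = -4/53 ≈ -0.075472)
E(I) = -4/53 - I
√(E(209) - 10297) = √((-4/53 - 1*209) - 10297) = √((-4/53 - 209) - 10297) = √(-11081/53 - 10297) = √(-556822/53) = I*√29511566/53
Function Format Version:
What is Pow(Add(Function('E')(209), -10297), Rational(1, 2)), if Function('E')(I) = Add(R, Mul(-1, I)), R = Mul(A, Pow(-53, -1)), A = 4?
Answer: Mul(Rational(1, 53), I, Pow(29511566, Rational(1, 2))) ≈ Mul(102.50, I)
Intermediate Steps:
R = Rational(-4, 53) (R = Mul(4, Pow(-53, -1)) = Mul(4, Rational(-1, 53)) = Rational(-4, 53) ≈ -0.075472)
Function('E')(I) = Add(Rational(-4, 53), Mul(-1, I))
Pow(Add(Function('E')(209), -10297), Rational(1, 2)) = Pow(Add(Add(Rational(-4, 53), Mul(-1, 209)), -10297), Rational(1, 2)) = Pow(Add(Add(Rational(-4, 53), -209), -10297), Rational(1, 2)) = Pow(Add(Rational(-11081, 53), -10297), Rational(1, 2)) = Pow(Rational(-556822, 53), Rational(1, 2)) = Mul(Rational(1, 53), I, Pow(29511566, Rational(1, 2)))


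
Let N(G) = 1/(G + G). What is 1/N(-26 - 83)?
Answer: -218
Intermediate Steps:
N(G) = 1/(2*G)
1/N(-26 - 83) = 1/(1/(2*(-26 - 83))) = 1/((½)/(-109)) = 1/((½)*(-1/109)) = 1/(-1/218) = -218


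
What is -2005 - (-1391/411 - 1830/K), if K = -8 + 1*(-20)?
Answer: -11893361/5754 ≈ -2067.0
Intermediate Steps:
K = -28 (K = -8 - 20 = -28)
-2005 - (-1391/411 - 1830/K) = -2005 - (-1391/411 - 1830/(-28)) = -2005 - (-1391*1/411 - 1830*(-1/28)) = -2005 - (-1391/411 + 915/14) = -2005 - 1*356591/5754 = -2005 - 356591/5754 = -11893361/5754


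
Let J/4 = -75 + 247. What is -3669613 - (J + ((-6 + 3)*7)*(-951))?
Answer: -3690272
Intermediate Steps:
J = 688 (J = 4*(-75 + 247) = 4*172 = 688)
-3669613 - (J + ((-6 + 3)*7)*(-951)) = -3669613 - (688 + ((-6 + 3)*7)*(-951)) = -3669613 - (688 - 3*7*(-951)) = -3669613 - (688 - 21*(-951)) = -3669613 - (688 + 19971) = -3669613 - 1*20659 = -3669613 - 20659 = -3690272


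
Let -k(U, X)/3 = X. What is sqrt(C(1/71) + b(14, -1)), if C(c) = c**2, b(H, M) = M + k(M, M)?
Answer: sqrt(10083)/71 ≈ 1.4143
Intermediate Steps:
k(U, X) = -3*X
b(H, M) = -2*M (b(H, M) = M - 3*M = -2*M)
sqrt(C(1/71) + b(14, -1)) = sqrt((1/71)**2 - 2*(-1)) = sqrt((1/71)**2 + 2) = sqrt(1/5041 + 2) = sqrt(10083/5041) = sqrt(10083)/71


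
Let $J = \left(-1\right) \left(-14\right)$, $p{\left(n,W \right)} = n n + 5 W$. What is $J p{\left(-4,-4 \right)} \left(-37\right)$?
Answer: $2072$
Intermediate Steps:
$p{\left(n,W \right)} = n^{2} + 5 W$
$J = 14$
$J p{\left(-4,-4 \right)} \left(-37\right) = 14 \left(\left(-4\right)^{2} + 5 \left(-4\right)\right) \left(-37\right) = 14 \left(16 - 20\right) \left(-37\right) = 14 \left(-4\right) \left(-37\right) = \left(-56\right) \left(-37\right) = 2072$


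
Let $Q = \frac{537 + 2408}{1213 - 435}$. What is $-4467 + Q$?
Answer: $- \frac{3472381}{778} \approx -4463.2$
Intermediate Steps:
$Q = \frac{2945}{778} \approx 3.7853$
$-4467 + Q = -4467 + \frac{2945}{778} = - \frac{3472381}{778}$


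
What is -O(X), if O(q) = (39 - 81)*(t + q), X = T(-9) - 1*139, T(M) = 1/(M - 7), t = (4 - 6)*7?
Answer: -51429/8 ≈ -6428.6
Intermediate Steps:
t = -14 (t = -2*7 = -14)
T(M) = 1/(-7 + M)
X = -2225/16 (X = 1/(-7 - 9) - 1*139 = 1/(-16) - 139 = -1/16 - 139 = -2225/16 ≈ -139.06)
O(q) = 588 - 42*q (O(q) = (39 - 81)*(-14 + q) = -42*(-14 + q) = 588 - 42*q)
-O(X) = -(588 - 42*(-2225/16)) = -(588 + 46725/8) = -1*51429/8 = -51429/8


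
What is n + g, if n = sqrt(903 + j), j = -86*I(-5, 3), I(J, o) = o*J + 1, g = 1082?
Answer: 1082 + 7*sqrt(43) ≈ 1127.9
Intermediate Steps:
I(J, o) = 1 + J*o (I(J, o) = J*o + 1 = 1 + J*o)
j = 1204 (j = -86*(1 - 5*3) = -86*(1 - 15) = -86*(-14) = 1204)
n = 7*sqrt(43) (n = sqrt(903 + 1204) = sqrt(2107) = 7*sqrt(43) ≈ 45.902)
n + g = 7*sqrt(43) + 1082 = 1082 + 7*sqrt(43)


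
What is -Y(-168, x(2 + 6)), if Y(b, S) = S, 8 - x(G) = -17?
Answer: -25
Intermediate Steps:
x(G) = 25 (x(G) = 8 - 1*(-17) = 8 + 17 = 25)
-Y(-168, x(2 + 6)) = -1*25 = -25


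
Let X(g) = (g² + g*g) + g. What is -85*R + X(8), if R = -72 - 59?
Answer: 11271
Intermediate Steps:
X(g) = g + 2*g² (X(g) = (g² + g²) + g = 2*g² + g = g + 2*g²)
R = -131
-85*R + X(8) = -85*(-131) + 8*(1 + 2*8) = 11135 + 8*(1 + 16) = 11135 + 8*17 = 11135 + 136 = 11271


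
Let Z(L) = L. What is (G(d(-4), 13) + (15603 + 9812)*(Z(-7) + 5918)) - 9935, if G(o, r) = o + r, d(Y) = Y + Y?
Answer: 150218135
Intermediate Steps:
d(Y) = 2*Y
(G(d(-4), 13) + (15603 + 9812)*(Z(-7) + 5918)) - 9935 = ((2*(-4) + 13) + (15603 + 9812)*(-7 + 5918)) - 9935 = ((-8 + 13) + 25415*5911) - 9935 = (5 + 150228065) - 9935 = 150228070 - 9935 = 150218135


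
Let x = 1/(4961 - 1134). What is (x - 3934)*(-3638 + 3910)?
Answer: -4095073424/3827 ≈ -1.0700e+6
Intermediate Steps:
x = 1/3827 ≈ 0.00026130
(x - 3934)*(-3638 + 3910) = (1/3827 - 3934)*(-3638 + 3910) = -15055417/3827*272 = -4095073424/3827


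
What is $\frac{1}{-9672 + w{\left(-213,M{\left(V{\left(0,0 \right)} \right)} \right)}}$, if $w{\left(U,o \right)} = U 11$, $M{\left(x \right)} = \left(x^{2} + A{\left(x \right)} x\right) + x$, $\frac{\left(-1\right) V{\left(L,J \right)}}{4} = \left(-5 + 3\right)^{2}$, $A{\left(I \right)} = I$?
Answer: $- \frac{1}{12015} \approx -8.3229 \cdot 10^{-5}$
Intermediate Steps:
$V{\left(L,J \right)} = -16$ ($V{\left(L,J \right)} = - 4 \left(-5 + 3\right)^{2} = - 4 \left(-2\right)^{2} = \left(-4\right) 4 = -16$)
$M{\left(x \right)} = x + 2 x^{2}$ ($M{\left(x \right)} = \left(x^{2} + x x\right) + x = \left(x^{2} + x^{2}\right) + x = 2 x^{2} + x = x + 2 x^{2}$)
$w{\left(U,o \right)} = 11 U$
$\frac{1}{-9672 + w{\left(-213,M{\left(V{\left(0,0 \right)} \right)} \right)}} = \frac{1}{-9672 + 11 \left(-213\right)} = \frac{1}{-9672 - 2343} = \frac{1}{-12015} = - \frac{1}{12015}$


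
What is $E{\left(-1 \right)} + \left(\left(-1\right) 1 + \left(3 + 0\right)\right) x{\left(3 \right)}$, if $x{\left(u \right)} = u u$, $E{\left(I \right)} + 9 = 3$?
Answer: $12$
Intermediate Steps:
$E{\left(I \right)} = -6$ ($E{\left(I \right)} = -9 + 3 = -6$)
$x{\left(u \right)} = u^{2}$
$E{\left(-1 \right)} + \left(\left(-1\right) 1 + \left(3 + 0\right)\right) x{\left(3 \right)} = -6 + \left(\left(-1\right) 1 + \left(3 + 0\right)\right) 3^{2} = -6 + \left(-1 + 3\right) 9 = -6 + 2 \cdot 9 = -6 + 18 = 12$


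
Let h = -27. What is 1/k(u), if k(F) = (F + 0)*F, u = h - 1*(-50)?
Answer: 1/529 ≈ 0.0018904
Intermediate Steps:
u = 23 (u = -27 - 1*(-50) = -27 + 50 = 23)
k(F) = F² (k(F) = F*F = F²)
1/k(u) = 1/(23²) = 1/529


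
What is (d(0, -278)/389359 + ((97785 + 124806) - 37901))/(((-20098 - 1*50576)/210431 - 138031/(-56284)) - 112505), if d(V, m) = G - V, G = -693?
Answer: -851703179132548324868/518810246470223605925 ≈ -1.6416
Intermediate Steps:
d(V, m) = -693 - V
(d(0, -278)/389359 + ((97785 + 124806) - 37901))/(((-20098 - 1*50576)/210431 - 138031/(-56284)) - 112505) = ((-693 - 1*0)/389359 + ((97785 + 124806) - 37901))/(((-20098 - 1*50576)/210431 - 138031/(-56284)) - 112505) = ((-693 + 0)*(1/389359) + (222591 - 37901))/(((-20098 - 50576)*(1/210431) - 138031*(-1/56284)) - 112505) = (-693*1/389359 + 184690)/((-70674*1/210431 + 138031/56284) - 112505) = (-693/389359 + 184690)/((-70674/210431 + 138031/56284) - 112505) = 71910713017/(389359*(25068185945/11843898404 - 112505)) = 71910713017/(389359*(-1332472721756075/11843898404)) = (71910713017/389359)*(-11843898404/1332472721756075) = -851703179132548324868/518810246470223605925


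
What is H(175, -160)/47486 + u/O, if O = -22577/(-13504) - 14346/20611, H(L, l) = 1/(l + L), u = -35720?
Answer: -33561961487787967/916883193570 ≈ -36604.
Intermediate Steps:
H(L, l) = 1/(L + l)
O = 1287233/1319104 (O = -22577*(-1/13504) - 14346*1/20611 = 107/64 - 14346/20611 = 1287233/1319104 ≈ 0.97584)
H(175, -160)/47486 + u/O = 1/((175 - 160)*47486) - 35720/1287233/1319104 = (1/47486)/15 - 35720*1319104/1287233 = (1/15)*(1/47486) - 47118394880/1287233 = 1/712290 - 47118394880/1287233 = -33561961487787967/916883193570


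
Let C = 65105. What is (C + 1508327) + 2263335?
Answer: 3836767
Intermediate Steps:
(C + 1508327) + 2263335 = (65105 + 1508327) + 2263335 = 1573432 + 2263335 = 3836767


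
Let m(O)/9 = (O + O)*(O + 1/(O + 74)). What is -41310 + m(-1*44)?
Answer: -32442/5 ≈ -6488.4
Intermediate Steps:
m(O) = 18*O*(O + 1/(74 + O)) (m(O) = 9*((O + O)*(O + 1/(O + 74))) = 9*((2*O)*(O + 1/(74 + O))) = 9*(2*O*(O + 1/(74 + O))) = 18*O*(O + 1/(74 + O)))
-41310 + m(-1*44) = -41310 + 18*(-1*44)*(1 + (-1*44)**2 + 74*(-1*44))/(74 - 1*44) = -41310 + 18*(-44)*(1 + (-44)**2 + 74*(-44))/(74 - 44) = -41310 + 18*(-44)*(1 + 1936 - 3256)/30 = -41310 + 18*(-44)*(1/30)*(-1319) = -41310 + 174108/5 = -32442/5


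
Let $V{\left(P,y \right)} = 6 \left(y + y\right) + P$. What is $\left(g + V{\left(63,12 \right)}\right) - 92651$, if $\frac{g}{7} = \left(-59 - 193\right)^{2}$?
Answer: $352084$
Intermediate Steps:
$V{\left(P,y \right)} = P + 12 y$ ($V{\left(P,y \right)} = 6 \cdot 2 y + P = 12 y + P = P + 12 y$)
$g = 444528$ ($g = 7 \left(-59 - 193\right)^{2} = 7 \left(-252\right)^{2} = 7 \cdot 63504 = 444528$)
$\left(g + V{\left(63,12 \right)}\right) - 92651 = \left(444528 + \left(63 + 12 \cdot 12\right)\right) - 92651 = \left(444528 + \left(63 + 144\right)\right) - 92651 = \left(444528 + 207\right) - 92651 = 444735 - 92651 = 352084$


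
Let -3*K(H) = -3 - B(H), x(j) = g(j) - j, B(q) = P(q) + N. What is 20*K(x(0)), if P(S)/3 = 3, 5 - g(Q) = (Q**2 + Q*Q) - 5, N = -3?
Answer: 60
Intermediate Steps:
g(Q) = 10 - 2*Q**2 (g(Q) = 5 - ((Q**2 + Q*Q) - 5) = 5 - ((Q**2 + Q**2) - 5) = 5 - (2*Q**2 - 5) = 5 - (-5 + 2*Q**2) = 5 + (5 - 2*Q**2) = 10 - 2*Q**2)
P(S) = 9 (P(S) = 3*3 = 9)
B(q) = 6 (B(q) = 9 - 3 = 6)
x(j) = 10 - j - 2*j**2 (x(j) = (10 - 2*j**2) - j = 10 - j - 2*j**2)
K(H) = 3 (K(H) = -(-3 - 1*6)/3 = -(-3 - 6)/3 = -1/3*(-9) = 3)
20*K(x(0)) = 20*3 = 60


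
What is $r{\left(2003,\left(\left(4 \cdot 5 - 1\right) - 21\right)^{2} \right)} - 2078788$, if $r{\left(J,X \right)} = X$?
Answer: $-2078784$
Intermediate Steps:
$r{\left(2003,\left(\left(4 \cdot 5 - 1\right) - 21\right)^{2} \right)} - 2078788 = \left(\left(4 \cdot 5 - 1\right) - 21\right)^{2} - 2078788 = \left(\left(20 - 1\right) - 21\right)^{2} - 2078788 = \left(19 - 21\right)^{2} - 2078788 = \left(-2\right)^{2} - 2078788 = 4 - 2078788 = -2078784$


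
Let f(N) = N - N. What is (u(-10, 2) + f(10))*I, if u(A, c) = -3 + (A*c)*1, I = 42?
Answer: -966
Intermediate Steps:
u(A, c) = -3 + A*c
f(N) = 0
(u(-10, 2) + f(10))*I = ((-3 - 10*2) + 0)*42 = ((-3 - 20) + 0)*42 = (-23 + 0)*42 = -23*42 = -966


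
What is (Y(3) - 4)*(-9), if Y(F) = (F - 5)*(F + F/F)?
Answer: 108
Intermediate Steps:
Y(F) = (1 + F)*(-5 + F) (Y(F) = (-5 + F)*(F + 1) = (-5 + F)*(1 + F) = (1 + F)*(-5 + F))
(Y(3) - 4)*(-9) = ((-5 + 3² - 4*3) - 4)*(-9) = ((-5 + 9 - 12) - 4)*(-9) = (-8 - 4)*(-9) = -12*(-9) = 108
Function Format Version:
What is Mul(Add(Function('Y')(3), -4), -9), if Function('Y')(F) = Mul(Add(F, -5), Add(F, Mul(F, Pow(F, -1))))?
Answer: 108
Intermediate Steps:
Function('Y')(F) = Mul(Add(1, F), Add(-5, F)) (Function('Y')(F) = Mul(Add(-5, F), Add(F, 1)) = Mul(Add(-5, F), Add(1, F)) = Mul(Add(1, F), Add(-5, F)))
Mul(Add(Function('Y')(3), -4), -9) = Mul(Add(Add(-5, Pow(3, 2), Mul(-4, 3)), -4), -9) = Mul(Add(Add(-5, 9, -12), -4), -9) = Mul(Add(-8, -4), -9) = Mul(-12, -9) = 108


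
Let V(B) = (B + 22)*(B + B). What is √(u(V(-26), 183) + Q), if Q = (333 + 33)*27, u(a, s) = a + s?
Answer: √10273 ≈ 101.36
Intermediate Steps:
V(B) = 2*B*(22 + B) (V(B) = (22 + B)*(2*B) = 2*B*(22 + B))
Q = 9882 (Q = 366*27 = 9882)
√(u(V(-26), 183) + Q) = √((2*(-26)*(22 - 26) + 183) + 9882) = √((2*(-26)*(-4) + 183) + 9882) = √((208 + 183) + 9882) = √(391 + 9882) = √10273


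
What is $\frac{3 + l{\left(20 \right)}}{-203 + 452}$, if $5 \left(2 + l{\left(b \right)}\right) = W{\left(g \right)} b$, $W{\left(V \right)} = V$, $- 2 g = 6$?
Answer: $- \frac{11}{249} \approx -0.044177$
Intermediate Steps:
$g = -3$ ($g = \left(- \frac{1}{2}\right) 6 = -3$)
$l{\left(b \right)} = -2 - \frac{3 b}{5}$ ($l{\left(b \right)} = -2 + \frac{\left(-3\right) b}{5} = -2 - \frac{3 b}{5}$)
$\frac{3 + l{\left(20 \right)}}{-203 + 452} = \frac{3 - 14}{-203 + 452} = \frac{3 - 14}{249} = \left(3 - 14\right) \frac{1}{249} = \left(-11\right) \frac{1}{249} = - \frac{11}{249}$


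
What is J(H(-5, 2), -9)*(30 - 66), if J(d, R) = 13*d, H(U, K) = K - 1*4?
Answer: 936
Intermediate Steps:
H(U, K) = -4 + K (H(U, K) = K - 4 = -4 + K)
J(H(-5, 2), -9)*(30 - 66) = (13*(-4 + 2))*(30 - 66) = (13*(-2))*(-36) = -26*(-36) = 936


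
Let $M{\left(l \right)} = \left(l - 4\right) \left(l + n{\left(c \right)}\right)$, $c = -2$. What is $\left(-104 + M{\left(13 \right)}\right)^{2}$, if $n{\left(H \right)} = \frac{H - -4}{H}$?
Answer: $16$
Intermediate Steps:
$n{\left(H \right)} = \frac{4 + H}{H}$ ($n{\left(H \right)} = \frac{H + 4}{H} = \frac{4 + H}{H}$)
$M{\left(l \right)} = \left(-1 + l\right) \left(-4 + l\right)$ ($M{\left(l \right)} = \left(l - 4\right) \left(l + \frac{4 - 2}{-2}\right) = \left(l - 4\right) \left(l - 1\right) = \left(-4 + l\right) \left(l - 1\right) = \left(-4 + l\right) \left(-1 + l\right) = \left(-1 + l\right) \left(-4 + l\right)$)
$\left(-104 + M{\left(13 \right)}\right)^{2} = \left(-104 + \left(4 + 13^{2} - 65\right)\right)^{2} = \left(-104 + \left(4 + 169 - 65\right)\right)^{2} = \left(-104 + 108\right)^{2} = 4^{2} = 16$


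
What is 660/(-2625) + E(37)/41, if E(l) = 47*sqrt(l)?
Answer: -44/175 + 47*sqrt(37)/41 ≈ 6.7215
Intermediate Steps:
660/(-2625) + E(37)/41 = 660/(-2625) + (47*sqrt(37))/41 = 660*(-1/2625) + (47*sqrt(37))*(1/41) = -44/175 + 47*sqrt(37)/41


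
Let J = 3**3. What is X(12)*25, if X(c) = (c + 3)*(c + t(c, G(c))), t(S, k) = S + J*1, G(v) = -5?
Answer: 19125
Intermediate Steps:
J = 27
t(S, k) = 27 + S (t(S, k) = S + 27*1 = S + 27 = 27 + S)
X(c) = (3 + c)*(27 + 2*c) (X(c) = (c + 3)*(c + (27 + c)) = (3 + c)*(27 + 2*c))
X(12)*25 = (81 + 2*12**2 + 33*12)*25 = (81 + 2*144 + 396)*25 = (81 + 288 + 396)*25 = 765*25 = 19125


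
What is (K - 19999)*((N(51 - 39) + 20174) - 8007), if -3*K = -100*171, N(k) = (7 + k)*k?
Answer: -177236105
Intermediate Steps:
N(k) = k*(7 + k)
K = 5700 (K = -(-100)*171/3 = -⅓*(-17100) = 5700)
(K - 19999)*((N(51 - 39) + 20174) - 8007) = (5700 - 19999)*(((51 - 39)*(7 + (51 - 39)) + 20174) - 8007) = -14299*((12*(7 + 12) + 20174) - 8007) = -14299*((12*19 + 20174) - 8007) = -14299*((228 + 20174) - 8007) = -14299*(20402 - 8007) = -14299*12395 = -177236105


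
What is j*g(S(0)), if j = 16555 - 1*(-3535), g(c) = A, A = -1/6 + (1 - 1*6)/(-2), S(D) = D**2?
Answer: 140630/3 ≈ 46877.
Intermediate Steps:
A = 7/3 (A = -1*1/6 + (1 - 6)*(-1/2) = -1/6 - 5*(-1/2) = -1/6 + 5/2 = 7/3 ≈ 2.3333)
g(c) = 7/3
j = 20090 (j = 16555 + 3535 = 20090)
j*g(S(0)) = 20090*(7/3) = 140630/3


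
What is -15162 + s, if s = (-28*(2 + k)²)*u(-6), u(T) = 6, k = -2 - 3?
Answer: -16674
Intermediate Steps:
k = -5
s = -1512 (s = -28*(2 - 5)²*6 = -28*(-3)²*6 = -28*9*6 = -252*6 = -1512)
-15162 + s = -15162 - 1512 = -16674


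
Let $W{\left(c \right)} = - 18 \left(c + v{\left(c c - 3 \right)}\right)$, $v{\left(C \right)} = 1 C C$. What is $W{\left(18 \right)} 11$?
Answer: $-20405682$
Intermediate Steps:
$v{\left(C \right)} = C^{2}$ ($v{\left(C \right)} = C C = C^{2}$)
$W{\left(c \right)} = - 18 c - 18 \left(-3 + c^{2}\right)^{2}$ ($W{\left(c \right)} = - 18 \left(c + \left(c c - 3\right)^{2}\right) = - 18 \left(c + \left(c^{2} - 3\right)^{2}\right) = - 18 \left(c + \left(-3 + c^{2}\right)^{2}\right) = - 18 c - 18 \left(-3 + c^{2}\right)^{2}$)
$W{\left(18 \right)} 11 = \left(\left(-18\right) 18 - 18 \left(-3 + 18^{2}\right)^{2}\right) 11 = \left(-324 - 18 \left(-3 + 324\right)^{2}\right) 11 = \left(-324 - 18 \cdot 321^{2}\right) 11 = \left(-324 - 1854738\right) 11 = \left(-1855062\right) 11 = -20405682$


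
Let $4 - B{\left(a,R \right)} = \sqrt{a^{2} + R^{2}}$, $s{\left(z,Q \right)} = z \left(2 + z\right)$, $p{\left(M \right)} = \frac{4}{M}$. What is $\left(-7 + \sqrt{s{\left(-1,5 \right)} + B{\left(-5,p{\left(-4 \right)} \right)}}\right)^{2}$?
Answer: $\left(7 - \sqrt{3 - \sqrt{26}}\right)^{2} \approx 46.901 - 20.283 i$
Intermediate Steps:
$B{\left(a,R \right)} = 4 - \sqrt{R^{2} + a^{2}}$ ($B{\left(a,R \right)} = 4 - \sqrt{a^{2} + R^{2}} = 4 - \sqrt{R^{2} + a^{2}}$)
$\left(-7 + \sqrt{s{\left(-1,5 \right)} + B{\left(-5,p{\left(-4 \right)} \right)}}\right)^{2} = \left(-7 + \sqrt{- (2 - 1) + \left(4 - \sqrt{\left(\frac{4}{-4}\right)^{2} + \left(-5\right)^{2}}\right)}\right)^{2} = \left(-7 + \sqrt{\left(-1\right) 1 + \left(4 - \sqrt{\left(4 \left(- \frac{1}{4}\right)\right)^{2} + 25}\right)}\right)^{2} = \left(-7 + \sqrt{-1 + \left(4 - \sqrt{\left(-1\right)^{2} + 25}\right)}\right)^{2} = \left(-7 + \sqrt{-1 + \left(4 - \sqrt{1 + 25}\right)}\right)^{2} = \left(-7 + \sqrt{-1 + \left(4 - \sqrt{26}\right)}\right)^{2} = \left(-7 + \sqrt{3 - \sqrt{26}}\right)^{2}$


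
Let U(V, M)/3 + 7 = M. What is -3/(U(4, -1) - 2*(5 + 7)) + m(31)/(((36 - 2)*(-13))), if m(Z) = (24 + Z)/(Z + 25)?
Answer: 373/6188 ≈ 0.060278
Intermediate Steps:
U(V, M) = -21 + 3*M
m(Z) = (24 + Z)/(25 + Z)
-3/(U(4, -1) - 2*(5 + 7)) + m(31)/(((36 - 2)*(-13))) = -3/((-21 + 3*(-1)) - 2*(5 + 7)) + ((24 + 31)/(25 + 31))/(((36 - 2)*(-13))) = -3/((-21 - 3) - 2*12) + (55/56)/((34*(-13))) = -3/(-24 - 24) + ((1/56)*55)/(-442) = -3/(-48) + (55/56)*(-1/442) = -3*(-1/48) - 55/24752 = 1/16 - 55/24752 = 373/6188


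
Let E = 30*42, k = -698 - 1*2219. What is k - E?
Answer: -4177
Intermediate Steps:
k = -2917 (k = -698 - 2219 = -2917)
E = 1260
k - E = -2917 - 1*1260 = -2917 - 1260 = -4177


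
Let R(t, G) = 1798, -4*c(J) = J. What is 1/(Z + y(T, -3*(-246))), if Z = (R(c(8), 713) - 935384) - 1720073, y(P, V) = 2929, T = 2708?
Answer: -1/2650730 ≈ -3.7725e-7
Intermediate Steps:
c(J) = -J/4
Z = -2653659 (Z = (1798 - 935384) - 1720073 = -933586 - 1720073 = -2653659)
1/(Z + y(T, -3*(-246))) = 1/(-2653659 + 2929) = 1/(-2650730) = -1/2650730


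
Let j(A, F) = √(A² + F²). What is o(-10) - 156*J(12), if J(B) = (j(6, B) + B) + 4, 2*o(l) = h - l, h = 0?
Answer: -2491 - 936*√5 ≈ -4584.0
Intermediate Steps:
o(l) = -l/2 (o(l) = (0 - l)/2 = (-l)/2 = -l/2)
J(B) = 4 + B + √(36 + B²) (J(B) = (√(6² + B²) + B) + 4 = (√(36 + B²) + B) + 4 = (B + √(36 + B²)) + 4 = 4 + B + √(36 + B²))
o(-10) - 156*J(12) = -½*(-10) - 156*(4 + 12 + √(36 + 12²)) = 5 - 156*(4 + 12 + √(36 + 144)) = 5 - 156*(4 + 12 + √180) = 5 - 156*(4 + 12 + 6*√5) = 5 - 156*(16 + 6*√5) = 5 + (-2496 - 936*√5) = -2491 - 936*√5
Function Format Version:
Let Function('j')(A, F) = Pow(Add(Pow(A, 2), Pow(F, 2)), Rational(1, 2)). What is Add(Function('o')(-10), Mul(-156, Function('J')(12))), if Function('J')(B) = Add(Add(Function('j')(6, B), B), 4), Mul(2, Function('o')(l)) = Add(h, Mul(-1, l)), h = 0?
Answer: Add(-2491, Mul(-936, Pow(5, Rational(1, 2)))) ≈ -4584.0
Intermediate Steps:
Function('o')(l) = Mul(Rational(-1, 2), l) (Function('o')(l) = Mul(Rational(1, 2), Add(0, Mul(-1, l))) = Mul(Rational(1, 2), Mul(-1, l)) = Mul(Rational(-1, 2), l))
Function('J')(B) = Add(4, B, Pow(Add(36, Pow(B, 2)), Rational(1, 2))) (Function('J')(B) = Add(Add(Pow(Add(Pow(6, 2), Pow(B, 2)), Rational(1, 2)), B), 4) = Add(Add(Pow(Add(36, Pow(B, 2)), Rational(1, 2)), B), 4) = Add(Add(B, Pow(Add(36, Pow(B, 2)), Rational(1, 2))), 4) = Add(4, B, Pow(Add(36, Pow(B, 2)), Rational(1, 2))))
Add(Function('o')(-10), Mul(-156, Function('J')(12))) = Add(Mul(Rational(-1, 2), -10), Mul(-156, Add(4, 12, Pow(Add(36, Pow(12, 2)), Rational(1, 2))))) = Add(5, Mul(-156, Add(4, 12, Pow(Add(36, 144), Rational(1, 2))))) = Add(5, Mul(-156, Add(4, 12, Pow(180, Rational(1, 2))))) = Add(5, Mul(-156, Add(4, 12, Mul(6, Pow(5, Rational(1, 2)))))) = Add(5, Mul(-156, Add(16, Mul(6, Pow(5, Rational(1, 2)))))) = Add(5, Add(-2496, Mul(-936, Pow(5, Rational(1, 2))))) = Add(-2491, Mul(-936, Pow(5, Rational(1, 2))))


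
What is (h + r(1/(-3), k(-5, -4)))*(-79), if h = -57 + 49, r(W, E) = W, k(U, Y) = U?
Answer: 1975/3 ≈ 658.33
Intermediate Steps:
h = -8
(h + r(1/(-3), k(-5, -4)))*(-79) = (-8 + 1/(-3))*(-79) = (-8 - 1/3)*(-79) = -25/3*(-79) = 1975/3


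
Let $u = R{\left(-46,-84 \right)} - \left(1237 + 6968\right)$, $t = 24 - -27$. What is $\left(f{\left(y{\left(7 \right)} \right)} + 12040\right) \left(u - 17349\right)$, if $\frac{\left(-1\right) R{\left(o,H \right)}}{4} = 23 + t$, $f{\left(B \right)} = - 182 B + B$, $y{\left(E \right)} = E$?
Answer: $-278482050$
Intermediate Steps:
$t = 51$ ($t = 24 + 27 = 51$)
$f{\left(B \right)} = - 181 B$
$R{\left(o,H \right)} = -296$ ($R{\left(o,H \right)} = - 4 \left(23 + 51\right) = \left(-4\right) 74 = -296$)
$u = -8501$ ($u = -296 - \left(1237 + 6968\right) = -296 - 8205 = -8501$)
$\left(f{\left(y{\left(7 \right)} \right)} + 12040\right) \left(u - 17349\right) = \left(\left(-181\right) 7 + 12040\right) \left(-8501 - 17349\right) = \left(-1267 + 12040\right) \left(-25850\right) = 10773 \left(-25850\right) = -278482050$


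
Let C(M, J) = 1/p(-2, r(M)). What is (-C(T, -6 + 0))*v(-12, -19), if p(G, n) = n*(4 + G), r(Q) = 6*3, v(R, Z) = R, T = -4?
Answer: ⅓ ≈ 0.33333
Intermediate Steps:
r(Q) = 18
C(M, J) = 1/36 (C(M, J) = 1/(18*(4 - 2)) = 1/(18*2) = 1/36)
(-C(T, -6 + 0))*v(-12, -19) = -1*1/36*(-12) = -1/36*(-12) = ⅓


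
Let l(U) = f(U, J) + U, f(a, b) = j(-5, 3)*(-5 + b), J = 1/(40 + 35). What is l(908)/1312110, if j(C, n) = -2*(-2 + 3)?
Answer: 34424/49204125 ≈ 0.00069962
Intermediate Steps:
j(C, n) = -2 (j(C, n) = -2*1 = -2)
J = 1/75 ≈ 0.013333
f(a, b) = 10 - 2*b (f(a, b) = -2*(-5 + b) = 10 - 2*b)
l(U) = 748/75 + U (l(U) = (10 - 2*1/75) + U = (10 - 2/75) + U = 748/75 + U)
l(908)/1312110 = (748/75 + 908)/1312110 = (68848/75)*(1/1312110) = 34424/49204125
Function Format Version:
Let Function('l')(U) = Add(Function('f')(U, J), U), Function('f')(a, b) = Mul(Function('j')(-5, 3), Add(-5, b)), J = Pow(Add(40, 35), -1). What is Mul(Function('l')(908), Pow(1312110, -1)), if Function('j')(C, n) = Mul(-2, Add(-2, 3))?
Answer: Rational(34424, 49204125) ≈ 0.00069962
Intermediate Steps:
Function('j')(C, n) = -2 (Function('j')(C, n) = Mul(-2, 1) = -2)
J = Rational(1, 75) (J = Pow(75, -1) = Rational(1, 75) ≈ 0.013333)
Function('f')(a, b) = Add(10, Mul(-2, b)) (Function('f')(a, b) = Mul(-2, Add(-5, b)) = Add(10, Mul(-2, b)))
Function('l')(U) = Add(Rational(748, 75), U) (Function('l')(U) = Add(Add(10, Mul(-2, Rational(1, 75))), U) = Add(Add(10, Rational(-2, 75)), U) = Add(Rational(748, 75), U))
Mul(Function('l')(908), Pow(1312110, -1)) = Mul(Add(Rational(748, 75), 908), Pow(1312110, -1)) = Mul(Rational(68848, 75), Rational(1, 1312110)) = Rational(34424, 49204125)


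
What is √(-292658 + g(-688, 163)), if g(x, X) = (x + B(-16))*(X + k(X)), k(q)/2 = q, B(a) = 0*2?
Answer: I*√629090 ≈ 793.15*I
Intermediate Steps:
B(a) = 0
k(q) = 2*q
g(x, X) = 3*X*x (g(x, X) = (x + 0)*(X + 2*X) = x*(3*X) = 3*X*x)
√(-292658 + g(-688, 163)) = √(-292658 + 3*163*(-688)) = √(-292658 - 336432) = √(-629090) = I*√629090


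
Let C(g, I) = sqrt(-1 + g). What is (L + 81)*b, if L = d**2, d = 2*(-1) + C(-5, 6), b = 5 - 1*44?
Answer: -3081 + 156*I*sqrt(6) ≈ -3081.0 + 382.12*I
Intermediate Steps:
b = -39 (b = 5 - 44 = -39)
d = -2 + I*sqrt(6) (d = 2*(-1) + sqrt(-1 - 5) = -2 + sqrt(-6) = -2 + I*sqrt(6) ≈ -2.0 + 2.4495*I)
L = (-2 + I*sqrt(6))**2 ≈ -2.0 - 9.798*I
(L + 81)*b = ((2 - I*sqrt(6))**2 + 81)*(-39) = (81 + (2 - I*sqrt(6))**2)*(-39) = -3159 - 39*(2 - I*sqrt(6))**2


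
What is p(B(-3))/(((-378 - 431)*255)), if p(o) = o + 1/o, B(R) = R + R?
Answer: 37/1237770 ≈ 2.9892e-5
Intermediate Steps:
B(R) = 2*R
p(B(-3))/(((-378 - 431)*255)) = (2*(-3) + 1/(2*(-3)))/(((-378 - 431)*255)) = (-6 + 1/(-6))/((-809*255)) = (-6 - 1/6)/(-206295) = -37/6*(-1/206295) = 37/1237770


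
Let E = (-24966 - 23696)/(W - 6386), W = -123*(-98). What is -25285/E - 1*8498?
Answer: -135107148/24331 ≈ -5552.9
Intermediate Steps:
W = 12054
E = -24331/2834 (E = (-24966 - 23696)/(12054 - 6386) = -48662/5668 = -48662*1/5668 = -24331/2834 ≈ -8.5854)
-25285/E - 1*8498 = -25285/(-24331/2834) - 1*8498 = -25285*(-2834/24331) - 8498 = 71657690/24331 - 8498 = -135107148/24331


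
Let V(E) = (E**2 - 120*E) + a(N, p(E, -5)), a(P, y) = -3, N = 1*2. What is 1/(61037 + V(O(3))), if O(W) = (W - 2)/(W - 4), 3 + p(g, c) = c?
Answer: 1/61155 ≈ 1.6352e-5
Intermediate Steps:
p(g, c) = -3 + c
N = 2
O(W) = (-2 + W)/(-4 + W)
V(E) = -3 + E**2 - 120*E (V(E) = (E**2 - 120*E) - 3 = -3 + E**2 - 120*E)
1/(61037 + V(O(3))) = 1/(61037 + (-3 + ((-2 + 3)/(-4 + 3))**2 - 120*(-2 + 3)/(-4 + 3))) = 1/(61037 + (-3 + (1/(-1))**2 - 120/(-1))) = 1/(61037 + (-3 + (-1*1)**2 - (-120))) = 1/(61037 + (-3 + (-1)**2 - 120*(-1))) = 1/(61037 + (-3 + 1 + 120)) = 1/(61037 + 118) = 1/61155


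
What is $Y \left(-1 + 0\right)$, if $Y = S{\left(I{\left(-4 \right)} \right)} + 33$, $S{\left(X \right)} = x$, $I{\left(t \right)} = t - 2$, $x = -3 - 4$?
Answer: $-26$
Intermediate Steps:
$x = -7$
$I{\left(t \right)} = -2 + t$ ($I{\left(t \right)} = t - 2 = -2 + t$)
$S{\left(X \right)} = -7$
$Y = 26$ ($Y = -7 + 33 = 26$)
$Y \left(-1 + 0\right) = 26 \left(-1 + 0\right) = 26 \left(-1\right) = -26$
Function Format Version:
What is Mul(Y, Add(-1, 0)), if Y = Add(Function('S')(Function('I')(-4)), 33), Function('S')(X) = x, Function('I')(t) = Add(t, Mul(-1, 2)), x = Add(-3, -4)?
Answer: -26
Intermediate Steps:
x = -7
Function('I')(t) = Add(-2, t) (Function('I')(t) = Add(t, -2) = Add(-2, t))
Function('S')(X) = -7
Y = 26 (Y = Add(-7, 33) = 26)
Mul(Y, Add(-1, 0)) = Mul(26, Add(-1, 0)) = Mul(26, -1) = -26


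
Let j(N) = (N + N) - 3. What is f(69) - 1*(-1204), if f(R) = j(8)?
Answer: 1217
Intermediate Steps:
j(N) = -3 + 2*N (j(N) = 2*N - 3 = -3 + 2*N)
f(R) = 13 (f(R) = -3 + 2*8 = -3 + 16 = 13)
f(69) - 1*(-1204) = 13 - 1*(-1204) = 13 + 1204 = 1217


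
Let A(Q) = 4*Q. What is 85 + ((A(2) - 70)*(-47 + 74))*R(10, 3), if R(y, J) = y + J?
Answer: -21677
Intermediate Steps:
R(y, J) = J + y
85 + ((A(2) - 70)*(-47 + 74))*R(10, 3) = 85 + ((4*2 - 70)*(-47 + 74))*(3 + 10) = 85 + ((8 - 70)*27)*13 = 85 - 62*27*13 = 85 - 1674*13 = 85 - 21762 = -21677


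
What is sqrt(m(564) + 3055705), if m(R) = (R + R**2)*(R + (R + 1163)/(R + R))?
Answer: sqrt(733071290)/2 ≈ 13538.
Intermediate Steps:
m(R) = (R + R**2)*(R + (1163 + R)/(2*R)) (m(R) = (R + R**2)*(R + (1163 + R)/((2*R))) = (R + R**2)*(R + (1163 + R)*(1/(2*R))) = (R + R**2)*(R + (1163 + R)/(2*R)))
sqrt(m(564) + 3055705) = sqrt((1163/2 + 564**3 + 582*564 + (3/2)*564**2) + 3055705) = sqrt((1163/2 + 179406144 + 328248 + (3/2)*318096) + 3055705) = sqrt((1163/2 + 179406144 + 328248 + 477144) + 3055705) = sqrt(360424235/2 + 3055705) = sqrt(366535645/2) = sqrt(733071290)/2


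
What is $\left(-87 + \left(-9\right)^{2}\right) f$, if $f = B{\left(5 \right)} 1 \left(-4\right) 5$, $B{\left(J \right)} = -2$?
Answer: $-240$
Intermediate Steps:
$f = 40$ ($f = \left(-2\right) 1 \left(-4\right) 5 = \left(-2\right) \left(-4\right) 5 = 8 \cdot 5 = 40$)
$\left(-87 + \left(-9\right)^{2}\right) f = \left(-87 + \left(-9\right)^{2}\right) 40 = \left(-87 + 81\right) 40 = \left(-6\right) 40 = -240$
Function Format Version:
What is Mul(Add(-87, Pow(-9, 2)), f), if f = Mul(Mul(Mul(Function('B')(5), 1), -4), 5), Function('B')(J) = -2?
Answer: -240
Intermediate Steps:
f = 40 (f = Mul(Mul(Mul(-2, 1), -4), 5) = Mul(Mul(-2, -4), 5) = Mul(8, 5) = 40)
Mul(Add(-87, Pow(-9, 2)), f) = Mul(Add(-87, Pow(-9, 2)), 40) = Mul(Add(-87, 81), 40) = Mul(-6, 40) = -240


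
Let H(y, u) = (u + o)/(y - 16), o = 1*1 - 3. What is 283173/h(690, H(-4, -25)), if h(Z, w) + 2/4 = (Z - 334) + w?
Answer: 1887820/2379 ≈ 793.54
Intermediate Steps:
o = -2 (o = 1 - 3 = -2)
H(y, u) = (-2 + u)/(-16 + y) (H(y, u) = (u - 2)/(y - 16) = (-2 + u)/(-16 + y))
h(Z, w) = -669/2 + Z + w (h(Z, w) = -½ + ((Z - 334) + w) = -½ + ((-334 + Z) + w) = -½ + (-334 + Z + w) = -669/2 + Z + w)
283173/h(690, H(-4, -25)) = 283173/(-669/2 + 690 + (-2 - 25)/(-16 - 4)) = 283173/(-669/2 + 690 - 27/(-20)) = 283173/(-669/2 + 690 - 1/20*(-27)) = 283173/(-669/2 + 690 + 27/20) = 283173/(7137/20) = 283173*(20/7137) = 1887820/2379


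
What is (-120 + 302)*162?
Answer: 29484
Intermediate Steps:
(-120 + 302)*162 = 182*162 = 29484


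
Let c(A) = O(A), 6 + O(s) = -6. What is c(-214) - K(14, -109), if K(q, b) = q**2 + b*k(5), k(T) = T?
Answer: 337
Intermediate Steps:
O(s) = -12 (O(s) = -6 - 6 = -12)
c(A) = -12
K(q, b) = q**2 + 5*b (K(q, b) = q**2 + b*5 = q**2 + 5*b)
c(-214) - K(14, -109) = -12 - (14**2 + 5*(-109)) = -12 - (196 - 545) = -12 - 1*(-349) = -12 + 349 = 337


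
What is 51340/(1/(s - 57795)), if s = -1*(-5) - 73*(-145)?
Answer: -2423504700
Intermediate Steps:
s = 10590 (s = 5 + 10585 = 10590)
51340/(1/(s - 57795)) = 51340/(1/(10590 - 57795)) = 51340/(1/(-47205)) = 51340/(-1/47205) = 51340*(-47205) = -2423504700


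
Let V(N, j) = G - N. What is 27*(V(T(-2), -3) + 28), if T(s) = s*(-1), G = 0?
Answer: 702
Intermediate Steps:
T(s) = -s
V(N, j) = -N (V(N, j) = 0 - N = -N)
27*(V(T(-2), -3) + 28) = 27*(-(-1)*(-2) + 28) = 27*(-1*2 + 28) = 27*(-2 + 28) = 27*26 = 702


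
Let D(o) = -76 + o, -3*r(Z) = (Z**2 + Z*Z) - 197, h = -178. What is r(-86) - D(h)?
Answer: -4611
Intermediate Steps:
r(Z) = 197/3 - 2*Z**2/3 (r(Z) = -((Z**2 + Z*Z) - 197)/3 = -((Z**2 + Z**2) - 197)/3 = -(2*Z**2 - 197)/3 = -(-197 + 2*Z**2)/3 = 197/3 - 2*Z**2/3)
r(-86) - D(h) = (197/3 - 2/3*(-86)**2) - (-76 - 178) = (197/3 - 2/3*7396) - 1*(-254) = (197/3 - 14792/3) + 254 = -4865 + 254 = -4611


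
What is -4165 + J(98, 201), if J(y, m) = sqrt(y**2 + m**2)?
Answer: -4165 + sqrt(50005) ≈ -3941.4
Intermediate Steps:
J(y, m) = sqrt(m**2 + y**2)
-4165 + J(98, 201) = -4165 + sqrt(201**2 + 98**2) = -4165 + sqrt(40401 + 9604) = -4165 + sqrt(50005)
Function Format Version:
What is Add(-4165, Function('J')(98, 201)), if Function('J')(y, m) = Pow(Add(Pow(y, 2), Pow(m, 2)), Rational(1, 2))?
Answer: Add(-4165, Pow(50005, Rational(1, 2))) ≈ -3941.4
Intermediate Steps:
Function('J')(y, m) = Pow(Add(Pow(m, 2), Pow(y, 2)), Rational(1, 2))
Add(-4165, Function('J')(98, 201)) = Add(-4165, Pow(Add(Pow(201, 2), Pow(98, 2)), Rational(1, 2))) = Add(-4165, Pow(Add(40401, 9604), Rational(1, 2))) = Add(-4165, Pow(50005, Rational(1, 2)))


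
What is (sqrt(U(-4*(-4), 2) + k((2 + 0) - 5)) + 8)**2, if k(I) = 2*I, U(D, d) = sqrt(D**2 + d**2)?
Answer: (8 + sqrt(2)*sqrt(-3 + sqrt(65)))**2 ≈ 125.04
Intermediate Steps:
(sqrt(U(-4*(-4), 2) + k((2 + 0) - 5)) + 8)**2 = (sqrt(sqrt((-4*(-4))**2 + 2**2) + 2*((2 + 0) - 5)) + 8)**2 = (sqrt(sqrt(16**2 + 4) + 2*(2 - 5)) + 8)**2 = (sqrt(sqrt(256 + 4) + 2*(-3)) + 8)**2 = (sqrt(sqrt(260) - 6) + 8)**2 = (sqrt(2*sqrt(65) - 6) + 8)**2 = (sqrt(-6 + 2*sqrt(65)) + 8)**2 = (8 + sqrt(-6 + 2*sqrt(65)))**2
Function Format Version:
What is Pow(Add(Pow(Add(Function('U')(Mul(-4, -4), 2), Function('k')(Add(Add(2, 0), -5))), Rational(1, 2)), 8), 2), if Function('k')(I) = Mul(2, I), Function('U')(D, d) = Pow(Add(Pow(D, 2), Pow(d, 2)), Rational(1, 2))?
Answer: Pow(Add(8, Mul(Pow(2, Rational(1, 2)), Pow(Add(-3, Pow(65, Rational(1, 2))), Rational(1, 2)))), 2) ≈ 125.04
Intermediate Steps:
Pow(Add(Pow(Add(Function('U')(Mul(-4, -4), 2), Function('k')(Add(Add(2, 0), -5))), Rational(1, 2)), 8), 2) = Pow(Add(Pow(Add(Pow(Add(Pow(Mul(-4, -4), 2), Pow(2, 2)), Rational(1, 2)), Mul(2, Add(Add(2, 0), -5))), Rational(1, 2)), 8), 2) = Pow(Add(Pow(Add(Pow(Add(Pow(16, 2), 4), Rational(1, 2)), Mul(2, Add(2, -5))), Rational(1, 2)), 8), 2) = Pow(Add(Pow(Add(Pow(Add(256, 4), Rational(1, 2)), Mul(2, -3)), Rational(1, 2)), 8), 2) = Pow(Add(Pow(Add(Pow(260, Rational(1, 2)), -6), Rational(1, 2)), 8), 2) = Pow(Add(Pow(Add(Mul(2, Pow(65, Rational(1, 2))), -6), Rational(1, 2)), 8), 2) = Pow(Add(Pow(Add(-6, Mul(2, Pow(65, Rational(1, 2)))), Rational(1, 2)), 8), 2) = Pow(Add(8, Pow(Add(-6, Mul(2, Pow(65, Rational(1, 2)))), Rational(1, 2))), 2)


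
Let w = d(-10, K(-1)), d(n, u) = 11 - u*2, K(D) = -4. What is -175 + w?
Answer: -156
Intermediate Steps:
d(n, u) = 11 - 2*u
w = 19 (w = 11 - 2*(-4) = 11 + 8 = 19)
-175 + w = -175 + 19 = -156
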